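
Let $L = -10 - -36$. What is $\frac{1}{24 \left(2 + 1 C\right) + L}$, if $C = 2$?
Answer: $\frac{1}{122} \approx 0.0081967$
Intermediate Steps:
$L = 26$ ($L = -10 + 36 = 26$)
$\frac{1}{24 \left(2 + 1 C\right) + L} = \frac{1}{24 \left(2 + 1 \cdot 2\right) + 26} = \frac{1}{24 \left(2 + 2\right) + 26} = \frac{1}{24 \cdot 4 + 26} = \frac{1}{96 + 26} = \frac{1}{122}$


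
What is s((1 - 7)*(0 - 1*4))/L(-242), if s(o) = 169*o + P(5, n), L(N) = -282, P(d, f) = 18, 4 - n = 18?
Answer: -679/47 ≈ -14.447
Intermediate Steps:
n = -14 (n = 4 - 1*18 = 4 - 18 = -14)
s(o) = 18 + 169*o (s(o) = 169*o + 18 = 18 + 169*o)
s((1 - 7)*(0 - 1*4))/L(-242) = (18 + 169*((1 - 7)*(0 - 1*4)))/(-282) = (18 + 169*(-6*(0 - 4)))*(-1/282) = (18 + 169*(-6*(-4)))*(-1/282) = (18 + 169*24)*(-1/282) = (18 + 4056)*(-1/282) = 4074*(-1/282) = -679/47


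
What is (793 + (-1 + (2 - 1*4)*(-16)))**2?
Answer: 678976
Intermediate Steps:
(793 + (-1 + (2 - 1*4)*(-16)))**2 = (793 + (-1 + (2 - 4)*(-16)))**2 = (793 + (-1 - 2*(-16)))**2 = (793 + (-1 + 32))**2 = (793 + 31)**2 = 824**2 = 678976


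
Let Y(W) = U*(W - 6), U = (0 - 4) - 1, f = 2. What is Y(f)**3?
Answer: 8000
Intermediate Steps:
U = -5 (U = -4 - 1 = -5)
Y(W) = 30 - 5*W (Y(W) = -5*(W - 6) = -5*(-6 + W) = 30 - 5*W)
Y(f)**3 = (30 - 5*2)**3 = (30 - 10)**3 = 20**3 = 8000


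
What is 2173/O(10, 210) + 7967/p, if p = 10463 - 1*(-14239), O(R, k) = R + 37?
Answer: 54051895/1160994 ≈ 46.557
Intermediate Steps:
O(R, k) = 37 + R
p = 24702 (p = 10463 + 14239 = 24702)
2173/O(10, 210) + 7967/p = 2173/(37 + 10) + 7967/24702 = 2173/47 + 7967*(1/24702) = 2173*(1/47) + 7967/24702 = 2173/47 + 7967/24702 = 54051895/1160994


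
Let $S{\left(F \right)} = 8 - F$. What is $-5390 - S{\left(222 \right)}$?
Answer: $-5176$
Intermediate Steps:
$-5390 - S{\left(222 \right)} = -5390 - \left(8 - 222\right) = -5390 - -214 = -5390 + 214 = -5176$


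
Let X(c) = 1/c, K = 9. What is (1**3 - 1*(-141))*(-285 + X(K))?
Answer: -364088/9 ≈ -40454.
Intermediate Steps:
(1**3 - 1*(-141))*(-285 + X(K)) = (1**3 - 1*(-141))*(-285 + 1/9) = (1 + 141)*(-285 + 1/9) = 142*(-2564/9) = -364088/9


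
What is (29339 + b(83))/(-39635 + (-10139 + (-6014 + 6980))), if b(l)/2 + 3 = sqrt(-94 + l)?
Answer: -29333/48808 - I*sqrt(11)/24404 ≈ -0.60099 - 0.0001359*I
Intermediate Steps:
b(l) = -6 + 2*sqrt(-94 + l)
(29339 + b(83))/(-39635 + (-10139 + (-6014 + 6980))) = (29339 + (-6 + 2*sqrt(-94 + 83)))/(-39635 + (-10139 + (-6014 + 6980))) = (29339 + (-6 + 2*sqrt(-11)))/(-39635 + (-10139 + 966)) = (29339 + (-6 + 2*(I*sqrt(11))))/(-39635 - 9173) = (29339 + (-6 + 2*I*sqrt(11)))/(-48808) = (29333 + 2*I*sqrt(11))*(-1/48808) = -29333/48808 - I*sqrt(11)/24404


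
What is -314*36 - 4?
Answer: -11308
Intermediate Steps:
-314*36 - 4 = -157*72 - 4 = -11304 - 4 = -11308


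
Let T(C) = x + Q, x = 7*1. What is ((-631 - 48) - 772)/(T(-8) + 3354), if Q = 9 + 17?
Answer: -1451/3387 ≈ -0.42840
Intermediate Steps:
Q = 26
x = 7
T(C) = 33 (T(C) = 7 + 26 = 33)
((-631 - 48) - 772)/(T(-8) + 3354) = ((-631 - 48) - 772)/(33 + 3354) = (-679 - 772)/3387 = -1451*1/3387 = -1451/3387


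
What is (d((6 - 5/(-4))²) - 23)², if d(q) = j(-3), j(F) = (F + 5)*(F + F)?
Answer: 1225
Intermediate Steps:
j(F) = 2*F*(5 + F) (j(F) = (5 + F)*(2*F) = 2*F*(5 + F))
d(q) = -12 (d(q) = 2*(-3)*(5 - 3) = 2*(-3)*2 = -12)
(d((6 - 5/(-4))²) - 23)² = (-12 - 23)² = (-35)² = 1225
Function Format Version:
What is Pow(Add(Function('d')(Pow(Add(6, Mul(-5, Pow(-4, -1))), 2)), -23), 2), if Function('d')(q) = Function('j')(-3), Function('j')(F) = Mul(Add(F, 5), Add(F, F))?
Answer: 1225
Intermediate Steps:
Function('j')(F) = Mul(2, F, Add(5, F)) (Function('j')(F) = Mul(Add(5, F), Mul(2, F)) = Mul(2, F, Add(5, F)))
Function('d')(q) = -12 (Function('d')(q) = Mul(2, -3, Add(5, -3)) = Mul(2, -3, 2) = -12)
Pow(Add(Function('d')(Pow(Add(6, Mul(-5, Pow(-4, -1))), 2)), -23), 2) = Pow(Add(-12, -23), 2) = Pow(-35, 2) = 1225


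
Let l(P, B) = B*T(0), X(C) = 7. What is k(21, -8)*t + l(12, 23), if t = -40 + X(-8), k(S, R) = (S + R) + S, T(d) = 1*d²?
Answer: -1122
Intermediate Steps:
T(d) = d²
k(S, R) = R + 2*S (k(S, R) = (R + S) + S = R + 2*S)
t = -33 (t = -40 + 7 = -33)
l(P, B) = 0 (l(P, B) = B*0² = B*0 = 0)
k(21, -8)*t + l(12, 23) = (-8 + 2*21)*(-33) + 0 = (-8 + 42)*(-33) + 0 = 34*(-33) + 0 = -1122 + 0 = -1122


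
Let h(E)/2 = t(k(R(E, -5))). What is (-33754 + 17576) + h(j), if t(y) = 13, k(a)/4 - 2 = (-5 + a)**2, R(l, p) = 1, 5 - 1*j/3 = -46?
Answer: -16152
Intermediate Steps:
j = 153 (j = 15 - 3*(-46) = 15 + 138 = 153)
k(a) = 8 + 4*(-5 + a)**2
h(E) = 26 (h(E) = 2*13 = 26)
(-33754 + 17576) + h(j) = (-33754 + 17576) + 26 = -16178 + 26 = -16152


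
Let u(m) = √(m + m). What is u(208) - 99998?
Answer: -99998 + 4*√26 ≈ -99978.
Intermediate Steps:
u(m) = √2*√m (u(m) = √(2*m) = √2*√m)
u(208) - 99998 = √2*√208 - 99998 = √2*(4*√13) - 99998 = 4*√26 - 99998 = -99998 + 4*√26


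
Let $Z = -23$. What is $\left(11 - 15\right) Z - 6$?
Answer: $86$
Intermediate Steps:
$\left(11 - 15\right) Z - 6 = \left(11 - 15\right) \left(-23\right) - 6 = \left(-4\right) \left(-23\right) - 6 = 92 - 6 = 86$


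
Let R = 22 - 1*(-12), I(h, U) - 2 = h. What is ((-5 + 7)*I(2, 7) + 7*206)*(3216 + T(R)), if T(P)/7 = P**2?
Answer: 16396600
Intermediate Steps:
I(h, U) = 2 + h
R = 34 (R = 22 + 12 = 34)
T(P) = 7*P**2
((-5 + 7)*I(2, 7) + 7*206)*(3216 + T(R)) = ((-5 + 7)*(2 + 2) + 7*206)*(3216 + 7*34**2) = (2*4 + 1442)*(3216 + 7*1156) = (8 + 1442)*(3216 + 8092) = 1450*11308 = 16396600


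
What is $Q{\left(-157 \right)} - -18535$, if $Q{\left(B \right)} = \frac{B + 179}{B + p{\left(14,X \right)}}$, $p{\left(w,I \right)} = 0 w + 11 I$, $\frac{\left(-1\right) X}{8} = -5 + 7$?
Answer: $\frac{6172133}{333} \approx 18535.0$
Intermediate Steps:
$X = -16$ ($X = - 8 \left(-5 + 7\right) = \left(-8\right) 2 = -16$)
$p{\left(w,I \right)} = 11 I$ ($p{\left(w,I \right)} = 0 + 11 I = 11 I$)
$Q{\left(B \right)} = \frac{179 + B}{-176 + B}$ ($Q{\left(B \right)} = \frac{B + 179}{B + 11 \left(-16\right)} = \frac{179 + B}{B - 176} = \frac{179 + B}{-176 + B}$)
$Q{\left(-157 \right)} - -18535 = \frac{179 - 157}{-176 - 157} - -18535 = \frac{1}{-333} \cdot 22 + 18535 = \left(- \frac{1}{333}\right) 22 + 18535 = - \frac{22}{333} + 18535 = \frac{6172133}{333}$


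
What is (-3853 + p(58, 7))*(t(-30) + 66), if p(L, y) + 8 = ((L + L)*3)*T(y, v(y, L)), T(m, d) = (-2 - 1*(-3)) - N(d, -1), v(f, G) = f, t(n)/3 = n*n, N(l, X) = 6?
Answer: -15492366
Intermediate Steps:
t(n) = 3*n**2 (t(n) = 3*(n*n) = 3*n**2)
T(m, d) = -5 (T(m, d) = (-2 - 1*(-3)) - 1*6 = (-2 + 3) - 6 = 1 - 6 = -5)
p(L, y) = -8 - 30*L (p(L, y) = -8 + ((L + L)*3)*(-5) = -8 + ((2*L)*3)*(-5) = -8 + (6*L)*(-5) = -8 - 30*L)
(-3853 + p(58, 7))*(t(-30) + 66) = (-3853 + (-8 - 30*58))*(3*(-30)**2 + 66) = (-3853 + (-8 - 1740))*(3*900 + 66) = (-3853 - 1748)*(2700 + 66) = -5601*2766 = -15492366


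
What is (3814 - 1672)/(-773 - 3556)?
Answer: -238/481 ≈ -0.49480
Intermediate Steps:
(3814 - 1672)/(-773 - 3556) = 2142/(-4329) = 2142*(-1/4329) = -238/481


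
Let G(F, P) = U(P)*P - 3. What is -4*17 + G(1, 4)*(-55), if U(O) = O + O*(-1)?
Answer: 97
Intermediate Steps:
U(O) = 0 (U(O) = O - O = 0)
G(F, P) = -3 (G(F, P) = 0*P - 3 = 0 - 3 = -3)
-4*17 + G(1, 4)*(-55) = -4*17 - 3*(-55) = -68 + 165 = 97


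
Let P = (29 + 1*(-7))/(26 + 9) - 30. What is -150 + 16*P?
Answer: -21698/35 ≈ -619.94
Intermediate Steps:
P = -1028/35 (P = (29 - 7)/35 - 30 = 22*(1/35) - 30 = 22/35 - 30 = -1028/35 ≈ -29.371)
-150 + 16*P = -150 + 16*(-1028/35) = -150 - 16448/35 = -21698/35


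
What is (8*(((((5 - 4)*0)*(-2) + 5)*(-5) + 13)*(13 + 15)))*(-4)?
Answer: 10752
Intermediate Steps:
(8*(((((5 - 4)*0)*(-2) + 5)*(-5) + 13)*(13 + 15)))*(-4) = (8*((((1*0)*(-2) + 5)*(-5) + 13)*28))*(-4) = (8*(((0*(-2) + 5)*(-5) + 13)*28))*(-4) = (8*(((0 + 5)*(-5) + 13)*28))*(-4) = (8*((5*(-5) + 13)*28))*(-4) = (8*((-25 + 13)*28))*(-4) = (8*(-12*28))*(-4) = (8*(-336))*(-4) = -2688*(-4) = 10752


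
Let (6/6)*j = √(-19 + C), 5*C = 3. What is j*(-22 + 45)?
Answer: 46*I*√115/5 ≈ 98.659*I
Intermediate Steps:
C = ⅗ (C = (⅕)*3 = ⅗ ≈ 0.60000)
j = 2*I*√115/5 (j = √(-19 + ⅗) = √(-92/5) = 2*I*√115/5 ≈ 4.2895*I)
j*(-22 + 45) = (2*I*√115/5)*(-22 + 45) = (2*I*√115/5)*23 = 46*I*√115/5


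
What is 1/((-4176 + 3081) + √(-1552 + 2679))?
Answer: -1095/1197898 - 7*√23/1197898 ≈ -0.00094213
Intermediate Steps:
1/((-4176 + 3081) + √(-1552 + 2679)) = 1/(-1095 + √1127) = 1/(-1095 + 7*√23)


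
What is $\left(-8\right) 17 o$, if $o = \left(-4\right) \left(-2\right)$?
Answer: $-1088$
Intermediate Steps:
$o = 8$
$\left(-8\right) 17 o = \left(-8\right) 17 \cdot 8 = \left(-136\right) 8 = -1088$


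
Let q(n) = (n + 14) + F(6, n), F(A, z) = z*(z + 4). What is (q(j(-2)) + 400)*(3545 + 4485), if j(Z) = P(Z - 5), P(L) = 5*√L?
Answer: 1919170 + 200750*I*√7 ≈ 1.9192e+6 + 5.3114e+5*I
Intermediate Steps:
F(A, z) = z*(4 + z)
j(Z) = 5*√(-5 + Z) (j(Z) = 5*√(Z - 5) = 5*√(-5 + Z))
q(n) = 14 + n + n*(4 + n) (q(n) = (n + 14) + n*(4 + n) = (14 + n) + n*(4 + n) = 14 + n + n*(4 + n))
(q(j(-2)) + 400)*(3545 + 4485) = ((14 + 5*√(-5 - 2) + (5*√(-5 - 2))*(4 + 5*√(-5 - 2))) + 400)*(3545 + 4485) = ((14 + 5*√(-7) + (5*√(-7))*(4 + 5*√(-7))) + 400)*8030 = ((14 + 5*(I*√7) + (5*(I*√7))*(4 + 5*(I*√7))) + 400)*8030 = ((14 + 5*I*√7 + (5*I*√7)*(4 + 5*I*√7)) + 400)*8030 = ((14 + 5*I*√7 + 5*I*√7*(4 + 5*I*√7)) + 400)*8030 = (414 + 5*I*√7 + 5*I*√7*(4 + 5*I*√7))*8030 = 3324420 + 40150*I*√7 + 40150*I*√7*(4 + 5*I*√7)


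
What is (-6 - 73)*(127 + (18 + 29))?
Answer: -13746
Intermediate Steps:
(-6 - 73)*(127 + (18 + 29)) = -79*(127 + 47) = -79*174 = -13746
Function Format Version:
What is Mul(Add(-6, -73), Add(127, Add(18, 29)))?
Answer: -13746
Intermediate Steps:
Mul(Add(-6, -73), Add(127, Add(18, 29))) = Mul(-79, Add(127, 47)) = Mul(-79, 174) = -13746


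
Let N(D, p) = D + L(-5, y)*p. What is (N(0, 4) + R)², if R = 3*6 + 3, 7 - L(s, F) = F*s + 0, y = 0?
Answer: 2401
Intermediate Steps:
L(s, F) = 7 - F*s (L(s, F) = 7 - (F*s + 0) = 7 - F*s)
N(D, p) = D + 7*p (N(D, p) = D + (7 - 1*0*(-5))*p = D + (7 + 0)*p = D + 7*p)
R = 21 (R = 18 + 3 = 21)
(N(0, 4) + R)² = ((0 + 7*4) + 21)² = ((0 + 28) + 21)² = (28 + 21)² = 49² = 2401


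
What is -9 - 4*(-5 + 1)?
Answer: 7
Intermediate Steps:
-9 - 4*(-5 + 1) = -9 - 4*(-4) = -9 + 16 = 7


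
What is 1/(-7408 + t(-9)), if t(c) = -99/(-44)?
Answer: -4/29623 ≈ -0.00013503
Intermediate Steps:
t(c) = 9/4 (t(c) = -99*(-1/44) = 9/4)
1/(-7408 + t(-9)) = 1/(-7408 + 9/4) = 1/(-29623/4) = -4/29623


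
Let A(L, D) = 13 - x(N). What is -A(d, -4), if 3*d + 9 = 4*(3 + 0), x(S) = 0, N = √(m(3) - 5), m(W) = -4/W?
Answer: -13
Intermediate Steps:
N = I*√57/3 (N = √(-4/3 - 5) = √(-19/3) = I*√57/3 ≈ 2.5166*I)
d = 1 (d = -3 + (4*(3 + 0))/3 = -3 + (4*3)/3 = -3 + (⅓)*12 = -3 + 4 = 1)
A(L, D) = 13 (A(L, D) = 13 - 1*0 = 13 + 0 = 13)
-A(d, -4) = -1*13 = -13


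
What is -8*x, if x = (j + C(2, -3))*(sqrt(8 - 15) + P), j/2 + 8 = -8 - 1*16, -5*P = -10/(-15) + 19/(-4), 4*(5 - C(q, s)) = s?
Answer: 11417/30 + 466*I*sqrt(7) ≈ 380.57 + 1232.9*I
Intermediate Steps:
C(q, s) = 5 - s/4
P = 49/60 (P = -(-10/(-15) + 19/(-4))/5 = -(-10*(-1/15) + 19*(-1/4))/5 = -(2/3 - 19/4)/5 = -1/5*(-49/12) = 49/60 ≈ 0.81667)
j = -64 (j = -16 + 2*(-8 - 1*16) = -16 + 2*(-8 - 16) = -16 + 2*(-24) = -16 - 48 = -64)
x = -11417/240 - 233*I*sqrt(7)/4 (x = (-64 + (5 - 1/4*(-3)))*(sqrt(8 - 15) + 49/60) = (-64 + (5 + 3/4))*(sqrt(-7) + 49/60) = (-64 + 23/4)*(I*sqrt(7) + 49/60) = -233*(49/60 + I*sqrt(7))/4 = -11417/240 - 233*I*sqrt(7)/4 ≈ -47.571 - 154.11*I)
-8*x = -8*(-11417/240 - 233*I*sqrt(7)/4) = 11417/30 + 466*I*sqrt(7)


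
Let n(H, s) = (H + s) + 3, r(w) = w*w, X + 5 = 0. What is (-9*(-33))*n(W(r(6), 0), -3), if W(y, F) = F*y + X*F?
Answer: 0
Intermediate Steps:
X = -5 (X = -5 + 0 = -5)
r(w) = w**2
W(y, F) = -5*F + F*y (W(y, F) = F*y - 5*F = -5*F + F*y)
n(H, s) = 3 + H + s
(-9*(-33))*n(W(r(6), 0), -3) = (-9*(-33))*(3 + 0*(-5 + 6**2) - 3) = 297*(3 + 0*(-5 + 36) - 3) = 297*(3 + 0*31 - 3) = 297*(3 + 0 - 3) = 297*0 = 0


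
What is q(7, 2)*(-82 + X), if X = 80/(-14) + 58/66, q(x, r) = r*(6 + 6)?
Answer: -160472/77 ≈ -2084.1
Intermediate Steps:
q(x, r) = 12*r (q(x, r) = r*12 = 12*r)
X = -1117/231 (X = 80*(-1/14) + 58*(1/66) = -40/7 + 29/33 = -1117/231 ≈ -4.8355)
q(7, 2)*(-82 + X) = (12*2)*(-82 - 1117/231) = 24*(-20059/231) = -160472/77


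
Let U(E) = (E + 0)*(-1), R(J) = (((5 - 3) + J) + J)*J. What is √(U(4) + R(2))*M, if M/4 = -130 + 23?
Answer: -856*√2 ≈ -1210.6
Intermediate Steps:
R(J) = J*(2 + 2*J) (R(J) = ((2 + J) + J)*J = (2 + 2*J)*J = J*(2 + 2*J))
M = -428 (M = 4*(-130 + 23) = 4*(-107) = -428)
U(E) = -E (U(E) = E*(-1) = -E)
√(U(4) + R(2))*M = √(-1*4 + 2*2*(1 + 2))*(-428) = √(-4 + 2*2*3)*(-428) = √(-4 + 12)*(-428) = √8*(-428) = (2*√2)*(-428) = -856*√2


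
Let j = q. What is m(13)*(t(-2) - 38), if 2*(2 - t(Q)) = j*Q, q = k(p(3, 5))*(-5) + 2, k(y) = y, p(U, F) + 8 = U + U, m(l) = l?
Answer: -312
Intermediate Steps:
p(U, F) = -8 + 2*U (p(U, F) = -8 + (U + U) = -8 + 2*U)
q = 12 (q = (-8 + 2*3)*(-5) + 2 = (-8 + 6)*(-5) + 2 = -2*(-5) + 2 = 10 + 2 = 12)
j = 12
t(Q) = 2 - 6*Q
m(13)*(t(-2) - 38) = 13*((2 - 6*(-2)) - 38) = 13*((2 + 12) - 38) = 13*(14 - 38) = 13*(-24) = -312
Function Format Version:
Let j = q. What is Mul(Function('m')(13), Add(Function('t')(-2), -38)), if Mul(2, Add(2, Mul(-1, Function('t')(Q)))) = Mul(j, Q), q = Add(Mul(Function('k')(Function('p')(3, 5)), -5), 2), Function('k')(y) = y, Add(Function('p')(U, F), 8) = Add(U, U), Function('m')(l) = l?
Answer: -312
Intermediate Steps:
Function('p')(U, F) = Add(-8, Mul(2, U)) (Function('p')(U, F) = Add(-8, Add(U, U)) = Add(-8, Mul(2, U)))
q = 12 (q = Add(Mul(Add(-8, Mul(2, 3)), -5), 2) = Add(Mul(Add(-8, 6), -5), 2) = Add(Mul(-2, -5), 2) = Add(10, 2) = 12)
j = 12
Function('t')(Q) = Add(2, Mul(-6, Q)) (Function('t')(Q) = Add(2, Mul(Rational(-1, 2), Mul(12, Q))) = Add(2, Mul(-6, Q)))
Mul(Function('m')(13), Add(Function('t')(-2), -38)) = Mul(13, Add(Add(2, Mul(-6, -2)), -38)) = Mul(13, Add(Add(2, 12), -38)) = Mul(13, Add(14, -38)) = Mul(13, -24) = -312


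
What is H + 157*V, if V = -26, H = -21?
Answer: -4103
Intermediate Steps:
H + 157*V = -21 + 157*(-26) = -21 - 4082 = -4103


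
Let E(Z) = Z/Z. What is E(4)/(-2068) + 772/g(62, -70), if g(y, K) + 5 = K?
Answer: -1596571/155100 ≈ -10.294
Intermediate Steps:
g(y, K) = -5 + K
E(Z) = 1
E(4)/(-2068) + 772/g(62, -70) = 1/(-2068) + 772/(-5 - 70) = 1*(-1/2068) + 772/(-75) = -1/2068 + 772*(-1/75) = -1/2068 - 772/75 = -1596571/155100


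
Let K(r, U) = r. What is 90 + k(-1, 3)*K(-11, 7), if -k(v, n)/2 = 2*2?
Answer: 178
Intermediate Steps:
k(v, n) = -8 (k(v, n) = -4*2 = -2*4 = -8)
90 + k(-1, 3)*K(-11, 7) = 90 - 8*(-11) = 90 + 88 = 178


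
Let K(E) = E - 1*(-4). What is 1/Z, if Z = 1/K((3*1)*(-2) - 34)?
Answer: -36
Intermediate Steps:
K(E) = 4 + E (K(E) = E + 4 = 4 + E)
Z = -1/36 (Z = 1/(4 + ((3*1)*(-2) - 34)) = 1/(4 + (3*(-2) - 34)) = 1/(4 + (-6 - 34)) = 1/(4 - 40) = 1/(-36) = -1/36 ≈ -0.027778)
1/Z = 1/(-1/36) = -36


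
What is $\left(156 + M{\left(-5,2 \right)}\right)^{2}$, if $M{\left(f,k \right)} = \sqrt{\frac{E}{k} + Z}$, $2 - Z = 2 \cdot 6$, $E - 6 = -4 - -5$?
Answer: $\frac{\left(312 + i \sqrt{26}\right)^{2}}{4} \approx 24330.0 + 795.45 i$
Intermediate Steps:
$E = 7$ ($E = 6 - -1 = 6 + \left(-4 + 5\right) = 6 + 1 = 7$)
$Z = -10$ ($Z = 2 - 2 \cdot 6 = 2 - 12 = -10$)
$M{\left(f,k \right)} = \sqrt{-10 + \frac{7}{k}}$ ($M{\left(f,k \right)} = \sqrt{\frac{7}{k} - 10} = \sqrt{-10 + \frac{7}{k}}$)
$\left(156 + M{\left(-5,2 \right)}\right)^{2} = \left(156 + \sqrt{-10 + \frac{7}{2}}\right)^{2} = \left(156 + \sqrt{- \frac{13}{2}}\right)^{2} = \left(156 + \frac{i \sqrt{26}}{2}\right)^{2}$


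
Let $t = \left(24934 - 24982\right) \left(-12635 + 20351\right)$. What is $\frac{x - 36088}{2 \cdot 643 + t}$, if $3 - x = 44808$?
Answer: $\frac{1973}{9002} \approx 0.21917$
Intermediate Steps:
$x = -44805$ ($x = 3 - 44808 = -44805$)
$t = -370368$ ($t = \left(-48\right) 7716 = -370368$)
$\frac{x - 36088}{2 \cdot 643 + t} = \frac{-44805 - 36088}{2 \cdot 643 - 370368} = - \frac{80893}{1286 - 370368} = - \frac{80893}{-369082} = \left(-80893\right) \left(- \frac{1}{369082}\right) = \frac{1973}{9002}$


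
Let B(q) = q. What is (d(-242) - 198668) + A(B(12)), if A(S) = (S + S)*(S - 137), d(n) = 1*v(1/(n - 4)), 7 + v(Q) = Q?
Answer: -49612051/246 ≈ -2.0168e+5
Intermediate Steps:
v(Q) = -7 + Q
d(n) = -7 + 1/(-4 + n) (d(n) = 1*(-7 + 1/(n - 4)) = 1*(-7 + 1/(-4 + n)) = -7 + 1/(-4 + n))
A(S) = 2*S*(-137 + S) (A(S) = (2*S)*(-137 + S) = 2*S*(-137 + S))
(d(-242) - 198668) + A(B(12)) = ((29 - 7*(-242))/(-4 - 242) - 198668) + 2*12*(-137 + 12) = ((29 + 1694)/(-246) - 198668) + 2*12*(-125) = (-1/246*1723 - 198668) - 3000 = (-1723/246 - 198668) - 3000 = -48874051/246 - 3000 = -49612051/246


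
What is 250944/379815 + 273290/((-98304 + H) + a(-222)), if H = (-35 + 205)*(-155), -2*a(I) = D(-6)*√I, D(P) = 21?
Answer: -6026473976567416/3934540095729715 + 5739090*I*√222/31077288383 ≈ -1.5317 + 0.0027515*I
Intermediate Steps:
a(I) = -21*√I/2
H = -26350 (H = 170*(-155) = -26350)
250944/379815 + 273290/((-98304 + H) + a(-222)) = 250944/379815 + 273290/((-98304 - 26350) - 21*I*√222/2) = 250944*(1/379815) + 273290/(-124654 - 21*I*√222/2) = 83648/126605 + 273290/(-124654 - 21*I*√222/2)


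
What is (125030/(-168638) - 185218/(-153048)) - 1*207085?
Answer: -1336197852799849/6452427156 ≈ -2.0708e+5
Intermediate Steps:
(125030/(-168638) - 185218/(-153048)) - 1*207085 = (125030*(-1/168638) - 185218*(-1/153048)) - 207085 = (-62515/84319 + 92609/76524) - 207085 = 3024800411/6452427156 - 207085 = -1336197852799849/6452427156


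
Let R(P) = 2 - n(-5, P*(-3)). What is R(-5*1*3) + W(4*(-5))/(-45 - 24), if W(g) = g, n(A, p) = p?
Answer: -2947/69 ≈ -42.710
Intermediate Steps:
R(P) = 2 + 3*P (R(P) = 2 - P*(-3) = 2 - (-3)*P = 2 + 3*P)
R(-5*1*3) + W(4*(-5))/(-45 - 24) = (2 + 3*(-5*1*3)) + (4*(-5))/(-45 - 24) = (2 + 3*(-5*3)) - 20/(-69) = (2 + 3*(-15)) - 1/69*(-20) = (2 - 45) + 20/69 = -43 + 20/69 = -2947/69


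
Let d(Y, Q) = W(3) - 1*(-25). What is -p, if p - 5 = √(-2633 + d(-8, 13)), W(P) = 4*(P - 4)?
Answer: -5 - 2*I*√653 ≈ -5.0 - 51.108*I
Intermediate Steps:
W(P) = -16 + 4*P (W(P) = 4*(-4 + P) = -16 + 4*P)
d(Y, Q) = 21 (d(Y, Q) = (-16 + 4*3) - 1*(-25) = (-16 + 12) + 25 = -4 + 25 = 21)
p = 5 + 2*I*√653 (p = 5 + √(-2633 + 21) = 5 + √(-2612) = 5 + 2*I*√653 ≈ 5.0 + 51.108*I)
-p = -(5 + 2*I*√653) = -5 - 2*I*√653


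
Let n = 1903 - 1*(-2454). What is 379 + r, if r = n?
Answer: 4736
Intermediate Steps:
n = 4357 (n = 1903 + 2454 = 4357)
r = 4357
379 + r = 379 + 4357 = 4736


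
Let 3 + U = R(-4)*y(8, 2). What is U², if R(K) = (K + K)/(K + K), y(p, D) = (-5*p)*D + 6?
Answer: 5929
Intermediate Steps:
y(p, D) = 6 - 5*D*p (y(p, D) = -5*D*p + 6 = 6 - 5*D*p)
R(K) = 1 (R(K) = (2*K)/((2*K)) = (2*K)*(1/(2*K)) = 1)
U = -77 (U = -3 + 1*(6 - 5*2*8) = -3 + 1*(6 - 80) = -3 + 1*(-74) = -3 - 74 = -77)
U² = (-77)² = 5929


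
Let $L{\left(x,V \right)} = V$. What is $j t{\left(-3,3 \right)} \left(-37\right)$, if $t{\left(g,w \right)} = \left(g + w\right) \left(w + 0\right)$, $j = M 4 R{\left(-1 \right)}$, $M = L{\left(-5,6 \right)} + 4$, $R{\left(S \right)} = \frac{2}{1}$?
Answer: $0$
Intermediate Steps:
$R{\left(S \right)} = 2$ ($R{\left(S \right)} = 2 \cdot 1 = 2$)
$M = 10$ ($M = 6 + 4 = 10$)
$j = 80$ ($j = 10 \cdot 4 \cdot 2 = 40 \cdot 2 = 80$)
$t{\left(g,w \right)} = w \left(g + w\right)$ ($t{\left(g,w \right)} = \left(g + w\right) w = w \left(g + w\right)$)
$j t{\left(-3,3 \right)} \left(-37\right) = 80 \cdot 3 \left(-3 + 3\right) \left(-37\right) = 80 \cdot 3 \cdot 0 \left(-37\right) = 80 \cdot 0 \left(-37\right) = 0 \left(-37\right) = 0$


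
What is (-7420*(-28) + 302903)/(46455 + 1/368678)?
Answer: 188270213514/17126936491 ≈ 10.993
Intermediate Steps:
(-7420*(-28) + 302903)/(46455 + 1/368678) = (207760 + 302903)/(46455 + 1/368678) = 510663/(17126936491/368678) = 510663*(368678/17126936491) = 188270213514/17126936491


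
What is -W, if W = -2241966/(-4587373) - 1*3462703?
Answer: 15884708007253/4587373 ≈ 3.4627e+6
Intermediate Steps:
W = -15884708007253/4587373 (W = -2241966*(-1/4587373) - 3462703 = 2241966/4587373 - 3462703 = -15884708007253/4587373 ≈ -3.4627e+6)
-W = -1*(-15884708007253/4587373) = 15884708007253/4587373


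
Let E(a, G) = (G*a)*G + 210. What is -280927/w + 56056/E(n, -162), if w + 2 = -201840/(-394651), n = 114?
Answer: 165860167480556137/878850789006 ≈ 1.8872e+5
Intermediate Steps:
w = -587462/394651 (w = -2 - 201840/(-394651) = -2 - 201840*(-1/394651) = -2 + 201840/394651 = -587462/394651 ≈ -1.4886)
E(a, G) = 210 + a*G² (E(a, G) = a*G² + 210 = 210 + a*G²)
-280927/w + 56056/E(n, -162) = -280927/(-587462/394651) + 56056/(210 + 114*(-162)²) = -280927*(-394651/587462) + 56056/(210 + 114*26244) = 110868121477/587462 + 56056/(210 + 2991816) = 110868121477/587462 + 56056/2992026 = 110868121477/587462 + 56056*(1/2992026) = 110868121477/587462 + 28028/1496013 = 165860167480556137/878850789006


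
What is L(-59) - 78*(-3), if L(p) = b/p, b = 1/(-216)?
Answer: 2982097/12744 ≈ 234.00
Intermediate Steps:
b = -1/216 ≈ -0.0046296
L(p) = -1/(216*p)
L(-59) - 78*(-3) = -1/216/(-59) - 78*(-3) = -1/216*(-1/59) - 1*(-234) = 1/12744 + 234 = 2982097/12744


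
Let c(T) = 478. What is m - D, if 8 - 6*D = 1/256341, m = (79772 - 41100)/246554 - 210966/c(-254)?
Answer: -20053490917202983/45315761521338 ≈ -442.53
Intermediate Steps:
m = -12999006487/29463203 (m = (79772 - 41100)/246554 - 210966/478 = 38672*(1/246554) - 210966*1/478 = 19336/123277 - 105483/239 = -12999006487/29463203 ≈ -441.19)
D = 2050727/1538046 (D = 4/3 - 1/6/256341 = 4/3 - 1/6*1/256341 = 4/3 - 1/1538046 = 2050727/1538046 ≈ 1.3333)
m - D = -12999006487/29463203 - 1*2050727/1538046 = -12999006487/29463203 - 2050727/1538046 = -20053490917202983/45315761521338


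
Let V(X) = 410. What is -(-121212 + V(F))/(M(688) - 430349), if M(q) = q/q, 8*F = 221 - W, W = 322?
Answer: -60401/215174 ≈ -0.28071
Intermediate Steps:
F = -101/8 (F = (221 - 1*322)/8 = (221 - 322)/8 = (⅛)*(-101) = -101/8 ≈ -12.625)
M(q) = 1
-(-121212 + V(F))/(M(688) - 430349) = -(-121212 + 410)/(1 - 430349) = -(-120802)/(-430348) = -(-120802)*(-1)/430348 = -1*60401/215174 = -60401/215174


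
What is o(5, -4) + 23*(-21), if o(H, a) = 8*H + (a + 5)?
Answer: -442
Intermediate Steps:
o(H, a) = 5 + a + 8*H (o(H, a) = 8*H + (5 + a) = 5 + a + 8*H)
o(5, -4) + 23*(-21) = (5 - 4 + 8*5) + 23*(-21) = (5 - 4 + 40) - 483 = 41 - 483 = -442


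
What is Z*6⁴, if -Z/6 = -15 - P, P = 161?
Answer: 1368576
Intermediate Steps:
Z = 1056 (Z = -6*(-15 - 1*161) = -6*(-15 - 161) = -6*(-176) = 1056)
Z*6⁴ = 1056*6⁴ = 1056*1296 = 1368576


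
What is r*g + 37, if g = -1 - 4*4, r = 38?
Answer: -609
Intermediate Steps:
g = -17 (g = -1 - 16 = -17)
r*g + 37 = 38*(-17) + 37 = -646 + 37 = -609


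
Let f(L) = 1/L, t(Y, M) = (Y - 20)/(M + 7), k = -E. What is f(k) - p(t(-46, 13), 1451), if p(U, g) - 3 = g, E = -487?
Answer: -708097/487 ≈ -1454.0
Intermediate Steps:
k = 487 (k = -1*(-487) = 487)
t(Y, M) = (-20 + Y)/(7 + M)
p(U, g) = 3 + g
f(k) - p(t(-46, 13), 1451) = 1/487 - (3 + 1451) = 1/487 - 1*1454 = 1/487 - 1454 = -708097/487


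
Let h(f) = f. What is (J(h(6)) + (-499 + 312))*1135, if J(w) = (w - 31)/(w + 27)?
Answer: -7032460/33 ≈ -2.1310e+5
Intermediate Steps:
J(w) = (-31 + w)/(27 + w)
(J(h(6)) + (-499 + 312))*1135 = ((-31 + 6)/(27 + 6) + (-499 + 312))*1135 = (-25/33 - 187)*1135 = -6196/33*1135 = -7032460/33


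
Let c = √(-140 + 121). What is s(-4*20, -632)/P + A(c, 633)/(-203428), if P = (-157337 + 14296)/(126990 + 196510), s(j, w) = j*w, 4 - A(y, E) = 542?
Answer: -1663650419761971/14549272274 ≈ -1.1435e+5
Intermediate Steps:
c = I*√19 (c = √(-19) = I*√19 ≈ 4.3589*I)
A(y, E) = -538 (A(y, E) = 4 - 1*542 = 4 - 542 = -538)
P = -143041/323500 ≈ -0.44217
s(-4*20, -632)/P + A(c, 633)/(-203428) = (-4*20*(-632))/(-143041/323500) - 538/(-203428) = -80*(-632)*(-323500/143041) - 538*(-1/203428) = 50560*(-323500/143041) + 269/101714 = -16356160000/143041 + 269/101714 = -1663650419761971/14549272274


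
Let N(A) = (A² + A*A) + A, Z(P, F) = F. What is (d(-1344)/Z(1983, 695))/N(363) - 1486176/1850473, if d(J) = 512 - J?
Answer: -272577881662432/339397464245235 ≈ -0.80312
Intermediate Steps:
N(A) = A + 2*A² (N(A) = (A² + A²) + A = 2*A² + A = A + 2*A²)
(d(-1344)/Z(1983, 695))/N(363) - 1486176/1850473 = ((512 - 1*(-1344))/695)/((363*(1 + 2*363))) - 1486176/1850473 = ((512 + 1344)*(1/695))/((363*(1 + 726))) - 1486176*1/1850473 = (1856*(1/695))/((363*727)) - 1486176/1850473 = (1856/695)/263901 - 1486176/1850473 = (1856/695)*(1/263901) - 1486176/1850473 = 1856/183411195 - 1486176/1850473 = -272577881662432/339397464245235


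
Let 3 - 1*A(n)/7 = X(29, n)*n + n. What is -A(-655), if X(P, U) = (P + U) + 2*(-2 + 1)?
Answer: 2874774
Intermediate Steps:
X(P, U) = -2 + P + U (X(P, U) = (P + U) + 2*(-1) = (P + U) - 2 = -2 + P + U)
A(n) = 21 - 7*n - 7*n*(27 + n) (A(n) = 21 - 7*((-2 + 29 + n)*n + n) = 21 - 7*((27 + n)*n + n) = 21 - 7*(n*(27 + n) + n) = 21 - 7*(n + n*(27 + n)) = 21 + (-7*n - 7*n*(27 + n)) = 21 - 7*n - 7*n*(27 + n))
-A(-655) = -(21 - 7*(-655) - 7*(-655)*(27 - 655)) = -(21 + 4585 - 7*(-655)*(-628)) = -(21 + 4585 - 2879380) = -1*(-2874774) = 2874774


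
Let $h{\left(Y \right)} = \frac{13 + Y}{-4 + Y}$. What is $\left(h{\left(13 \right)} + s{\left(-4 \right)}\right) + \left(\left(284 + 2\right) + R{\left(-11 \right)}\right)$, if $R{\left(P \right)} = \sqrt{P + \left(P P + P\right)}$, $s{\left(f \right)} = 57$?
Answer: $\frac{3113}{9} + 3 \sqrt{11} \approx 355.84$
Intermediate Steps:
$R{\left(P \right)} = \sqrt{P^{2} + 2 P}$ ($R{\left(P \right)} = \sqrt{P + \left(P^{2} + P\right)} = \sqrt{P + \left(P + P^{2}\right)} = \sqrt{P^{2} + 2 P}$)
$h{\left(Y \right)} = \frac{13 + Y}{-4 + Y}$
$\left(h{\left(13 \right)} + s{\left(-4 \right)}\right) + \left(\left(284 + 2\right) + R{\left(-11 \right)}\right) = \left(\frac{13 + 13}{-4 + 13} + 57\right) + \left(\left(284 + 2\right) + \sqrt{- 11 \left(2 - 11\right)}\right) = \left(\frac{1}{9} \cdot 26 + 57\right) + \left(286 + \sqrt{\left(-11\right) \left(-9\right)}\right) = \left(\frac{1}{9} \cdot 26 + 57\right) + \left(286 + \sqrt{99}\right) = \left(\frac{26}{9} + 57\right) + \left(286 + 3 \sqrt{11}\right) = \frac{539}{9} + \left(286 + 3 \sqrt{11}\right) = \frac{3113}{9} + 3 \sqrt{11}$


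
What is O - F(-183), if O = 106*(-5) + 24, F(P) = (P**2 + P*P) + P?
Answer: -67301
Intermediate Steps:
F(P) = P + 2*P**2 (F(P) = (P**2 + P**2) + P = 2*P**2 + P = P + 2*P**2)
O = -506 (O = -530 + 24 = -506)
O - F(-183) = -506 - (-183)*(1 + 2*(-183)) = -506 - (-183)*(1 - 366) = -506 - (-183)*(-365) = -506 - 1*66795 = -506 - 66795 = -67301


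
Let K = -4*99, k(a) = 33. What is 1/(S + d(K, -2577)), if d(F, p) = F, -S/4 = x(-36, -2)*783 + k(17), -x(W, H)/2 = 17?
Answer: 1/105960 ≈ 9.4375e-6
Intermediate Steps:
x(W, H) = -34 (x(W, H) = -2*17 = -34)
K = -396
S = 106356 (S = -4*(-34*783 + 33) = -4*(-26622 + 33) = -4*(-26589) = 106356)
1/(S + d(K, -2577)) = 1/(106356 - 396) = 1/105960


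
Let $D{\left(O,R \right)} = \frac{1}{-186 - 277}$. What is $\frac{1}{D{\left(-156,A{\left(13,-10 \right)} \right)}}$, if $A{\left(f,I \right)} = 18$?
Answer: $-463$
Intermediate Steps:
$D{\left(O,R \right)} = - \frac{1}{463}$ ($D{\left(O,R \right)} = \frac{1}{-463} = - \frac{1}{463}$)
$\frac{1}{D{\left(-156,A{\left(13,-10 \right)} \right)}} = \frac{1}{- \frac{1}{463}} = -463$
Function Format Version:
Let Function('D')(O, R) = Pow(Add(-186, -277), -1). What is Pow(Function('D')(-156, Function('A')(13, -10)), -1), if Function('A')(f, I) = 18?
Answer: -463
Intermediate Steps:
Function('D')(O, R) = Rational(-1, 463) (Function('D')(O, R) = Pow(-463, -1) = Rational(-1, 463))
Pow(Function('D')(-156, Function('A')(13, -10)), -1) = Pow(Rational(-1, 463), -1) = -463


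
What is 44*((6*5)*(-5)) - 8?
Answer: -6608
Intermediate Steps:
44*((6*5)*(-5)) - 8 = 44*(30*(-5)) - 8 = 44*(-150) - 8 = -6600 - 8 = -6608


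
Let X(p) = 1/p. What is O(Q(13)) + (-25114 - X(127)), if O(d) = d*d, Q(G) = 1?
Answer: -3189352/127 ≈ -25113.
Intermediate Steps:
O(d) = d²
O(Q(13)) + (-25114 - X(127)) = 1² + (-25114 - 1/127) = 1 + (-25114 - 1*1/127) = 1 + (-25114 - 1/127) = 1 - 3189479/127 = -3189352/127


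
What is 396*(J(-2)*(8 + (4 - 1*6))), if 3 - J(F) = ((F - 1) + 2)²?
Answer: 4752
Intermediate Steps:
J(F) = 3 - (1 + F)² (J(F) = 3 - ((F - 1) + 2)² = 3 - ((-1 + F) + 2)² = 3 - (1 + F)²)
396*(J(-2)*(8 + (4 - 1*6))) = 396*((3 - (1 - 2)²)*(8 + (4 - 1*6))) = 396*((3 - 1*(-1)²)*(8 + (4 - 6))) = 396*((3 - 1*1)*(8 - 2)) = 396*((3 - 1)*6) = 396*(2*6) = 396*12 = 4752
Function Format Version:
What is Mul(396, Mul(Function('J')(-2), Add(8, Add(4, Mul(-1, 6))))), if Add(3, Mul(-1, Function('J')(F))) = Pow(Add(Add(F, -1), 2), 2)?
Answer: 4752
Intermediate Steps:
Function('J')(F) = Add(3, Mul(-1, Pow(Add(1, F), 2))) (Function('J')(F) = Add(3, Mul(-1, Pow(Add(Add(F, -1), 2), 2))) = Add(3, Mul(-1, Pow(Add(Add(-1, F), 2), 2))) = Add(3, Mul(-1, Pow(Add(1, F), 2))))
Mul(396, Mul(Function('J')(-2), Add(8, Add(4, Mul(-1, 6))))) = Mul(396, Mul(Add(3, Mul(-1, Pow(Add(1, -2), 2))), Add(8, Add(4, Mul(-1, 6))))) = Mul(396, Mul(Add(3, Mul(-1, Pow(-1, 2))), Add(8, Add(4, -6)))) = Mul(396, Mul(Add(3, Mul(-1, 1)), Add(8, -2))) = Mul(396, Mul(Add(3, -1), 6)) = Mul(396, Mul(2, 6)) = Mul(396, 12) = 4752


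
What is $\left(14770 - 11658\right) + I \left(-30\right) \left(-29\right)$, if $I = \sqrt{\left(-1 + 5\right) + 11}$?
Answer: $3112 + 870 \sqrt{15} \approx 6481.5$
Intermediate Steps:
$I = \sqrt{15}$ ($I = \sqrt{4 + 11} = \sqrt{15} \approx 3.873$)
$\left(14770 - 11658\right) + I \left(-30\right) \left(-29\right) = \left(14770 - 11658\right) + \sqrt{15} \left(-30\right) \left(-29\right) = 3112 + - 30 \sqrt{15} \left(-29\right) = 3112 + 870 \sqrt{15}$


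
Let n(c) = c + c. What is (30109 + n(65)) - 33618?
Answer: -3379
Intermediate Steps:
n(c) = 2*c
(30109 + n(65)) - 33618 = (30109 + 2*65) - 33618 = (30109 + 130) - 33618 = 30239 - 33618 = -3379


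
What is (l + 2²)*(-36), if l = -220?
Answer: 7776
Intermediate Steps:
(l + 2²)*(-36) = (-220 + 2²)*(-36) = (-220 + 4)*(-36) = -216*(-36) = 7776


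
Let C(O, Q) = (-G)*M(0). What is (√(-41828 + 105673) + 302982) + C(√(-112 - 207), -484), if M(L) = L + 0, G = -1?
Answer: 302982 + 113*√5 ≈ 3.0323e+5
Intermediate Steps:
M(L) = L
C(O, Q) = 0 (C(O, Q) = -1*(-1)*0 = 1*0 = 0)
(√(-41828 + 105673) + 302982) + C(√(-112 - 207), -484) = (√(-41828 + 105673) + 302982) + 0 = (√63845 + 302982) + 0 = (113*√5 + 302982) + 0 = (302982 + 113*√5) + 0 = 302982 + 113*√5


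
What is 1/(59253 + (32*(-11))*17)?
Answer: 1/53269 ≈ 1.8773e-5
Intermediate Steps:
1/(59253 + (32*(-11))*17) = 1/(59253 - 352*17) = 1/(59253 - 5984) = 1/53269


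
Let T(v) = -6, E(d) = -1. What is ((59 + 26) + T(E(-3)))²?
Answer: 6241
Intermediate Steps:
((59 + 26) + T(E(-3)))² = ((59 + 26) - 6)² = (85 - 6)² = 79² = 6241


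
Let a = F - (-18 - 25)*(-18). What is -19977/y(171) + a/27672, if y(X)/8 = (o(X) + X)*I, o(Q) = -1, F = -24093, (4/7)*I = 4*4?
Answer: -62489121/43906240 ≈ -1.4232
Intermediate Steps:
I = 28 (I = 7*(4*4)/4 = (7/4)*16 = 28)
a = -24867 (a = -24093 - (-18 - 25)*(-18) = -24093 - (-43)*(-18) = -24093 - 1*774 = -24093 - 774 = -24867)
y(X) = -224 + 224*X (y(X) = 8*((-1 + X)*28) = 8*(-28 + 28*X) = -224 + 224*X)
-19977/y(171) + a/27672 = -19977/(-224 + 224*171) - 24867/27672 = -19977/(-224 + 38304) - 24867*1/27672 = -19977/38080 - 8289/9224 = -62489121/43906240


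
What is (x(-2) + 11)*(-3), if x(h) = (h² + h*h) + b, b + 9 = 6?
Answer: -48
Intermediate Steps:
b = -3 (b = -9 + 6 = -3)
x(h) = -3 + 2*h² (x(h) = (h² + h*h) - 3 = (h² + h²) - 3 = 2*h² - 3 = -3 + 2*h²)
(x(-2) + 11)*(-3) = ((-3 + 2*(-2)²) + 11)*(-3) = ((-3 + 2*4) + 11)*(-3) = ((-3 + 8) + 11)*(-3) = (5 + 11)*(-3) = 16*(-3) = -48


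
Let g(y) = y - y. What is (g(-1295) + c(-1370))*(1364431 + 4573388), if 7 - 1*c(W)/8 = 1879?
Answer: -88924777344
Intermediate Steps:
c(W) = -14976 (c(W) = 56 - 8*1879 = 56 - 15032 = -14976)
g(y) = 0
(g(-1295) + c(-1370))*(1364431 + 4573388) = (0 - 14976)*(1364431 + 4573388) = -14976*5937819 = -88924777344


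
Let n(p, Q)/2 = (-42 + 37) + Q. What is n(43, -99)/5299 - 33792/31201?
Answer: -185553616/165334099 ≈ -1.1223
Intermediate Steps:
n(p, Q) = -10 + 2*Q (n(p, Q) = 2*((-42 + 37) + Q) = 2*(-5 + Q) = -10 + 2*Q)
n(43, -99)/5299 - 33792/31201 = (-10 + 2*(-99))/5299 - 33792/31201 = (-10 - 198)*(1/5299) - 33792*1/31201 = -208*1/5299 - 33792/31201 = -208/5299 - 33792/31201 = -185553616/165334099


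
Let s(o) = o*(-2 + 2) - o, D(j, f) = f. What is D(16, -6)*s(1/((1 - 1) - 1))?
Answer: -6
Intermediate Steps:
s(o) = -o (s(o) = o*0 - o = 0 - o = -o)
D(16, -6)*s(1/((1 - 1) - 1)) = -(-6)/((1 - 1) - 1) = -(-6)/(0 - 1) = -(-6)/(-1) = -(-6)*(-1) = -6*1 = -6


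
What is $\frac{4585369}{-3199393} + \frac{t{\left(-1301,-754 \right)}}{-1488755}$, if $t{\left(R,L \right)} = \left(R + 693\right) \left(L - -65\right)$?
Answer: $- \frac{8166755146011}{4763112325715} \approx -1.7146$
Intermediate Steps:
$t{\left(R,L \right)} = \left(65 + L\right) \left(693 + R\right)$ ($t{\left(R,L \right)} = \left(693 + R\right) \left(L + 65\right) = \left(693 + R\right) \left(65 + L\right) = \left(65 + L\right) \left(693 + R\right)$)
$\frac{4585369}{-3199393} + \frac{t{\left(-1301,-754 \right)}}{-1488755} = \frac{4585369}{-3199393} + \frac{45045 + 65 \left(-1301\right) + 693 \left(-754\right) - -980954}{-1488755} = 4585369 \left(- \frac{1}{3199393}\right) + \left(45045 - 84565 - 522522 + 980954\right) \left(- \frac{1}{1488755}\right) = - \frac{4585369}{3199393} + 418912 \left(- \frac{1}{1488755}\right) = - \frac{4585369}{3199393} - \frac{418912}{1488755} = - \frac{8166755146011}{4763112325715}$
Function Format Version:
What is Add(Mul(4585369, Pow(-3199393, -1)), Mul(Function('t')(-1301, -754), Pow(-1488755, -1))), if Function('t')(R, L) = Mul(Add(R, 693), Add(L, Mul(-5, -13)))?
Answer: Rational(-8166755146011, 4763112325715) ≈ -1.7146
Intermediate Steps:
Function('t')(R, L) = Mul(Add(65, L), Add(693, R)) (Function('t')(R, L) = Mul(Add(693, R), Add(L, 65)) = Mul(Add(693, R), Add(65, L)) = Mul(Add(65, L), Add(693, R)))
Add(Mul(4585369, Pow(-3199393, -1)), Mul(Function('t')(-1301, -754), Pow(-1488755, -1))) = Add(Mul(4585369, Pow(-3199393, -1)), Mul(Add(45045, Mul(65, -1301), Mul(693, -754), Mul(-754, -1301)), Pow(-1488755, -1))) = Add(Mul(4585369, Rational(-1, 3199393)), Mul(Add(45045, -84565, -522522, 980954), Rational(-1, 1488755))) = Add(Rational(-4585369, 3199393), Mul(418912, Rational(-1, 1488755))) = Add(Rational(-4585369, 3199393), Rational(-418912, 1488755)) = Rational(-8166755146011, 4763112325715)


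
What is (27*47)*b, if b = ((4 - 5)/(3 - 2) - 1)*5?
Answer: -12690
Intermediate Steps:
b = -10 (b = (-1/1 - 1)*5 = (-1*1 - 1)*5 = (-1 - 1)*5 = -2*5 = -10)
(27*47)*b = (27*47)*(-10) = 1269*(-10) = -12690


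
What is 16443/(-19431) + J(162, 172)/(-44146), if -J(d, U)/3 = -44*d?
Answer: -63411399/47655607 ≈ -1.3306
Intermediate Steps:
J(d, U) = 132*d (J(d, U) = -(-132)*d = 132*d)
16443/(-19431) + J(162, 172)/(-44146) = 16443/(-19431) + (132*162)/(-44146) = 16443*(-1/19431) + 21384*(-1/44146) = -1827/2159 - 10692/22073 = -63411399/47655607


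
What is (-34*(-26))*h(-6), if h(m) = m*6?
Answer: -31824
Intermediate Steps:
h(m) = 6*m
(-34*(-26))*h(-6) = (-34*(-26))*(6*(-6)) = 884*(-36) = -31824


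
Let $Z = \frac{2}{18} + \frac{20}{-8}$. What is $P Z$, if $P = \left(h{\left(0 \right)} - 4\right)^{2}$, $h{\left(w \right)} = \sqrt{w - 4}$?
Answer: $- \frac{86}{3} + \frac{344 i}{9} \approx -28.667 + 38.222 i$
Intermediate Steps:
$h{\left(w \right)} = \sqrt{-4 + w}$
$Z = - \frac{43}{18}$ ($Z = 2 \cdot \frac{1}{18} + 20 \left(- \frac{1}{8}\right) = \frac{1}{9} - \frac{5}{2} = - \frac{43}{18} \approx -2.3889$)
$P = \left(-4 + 2 i\right)^{2}$ ($P = \left(\sqrt{-4 + 0} - 4\right)^{2} = \left(\sqrt{-4} - 4\right)^{2} = \left(2 i - 4\right)^{2} = \left(-4 + 2 i\right)^{2} \approx 12.0 - 16.0 i$)
$P Z = \left(12 - 16 i\right) \left(- \frac{43}{18}\right) = - \frac{86}{3} + \frac{344 i}{9}$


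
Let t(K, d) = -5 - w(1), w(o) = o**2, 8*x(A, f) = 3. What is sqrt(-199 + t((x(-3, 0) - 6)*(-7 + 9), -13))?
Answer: I*sqrt(205) ≈ 14.318*I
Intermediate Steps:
x(A, f) = 3/8 (x(A, f) = (1/8)*3 = 3/8)
t(K, d) = -6 (t(K, d) = -5 - 1*1**2 = -5 - 1*1 = -5 - 1 = -6)
sqrt(-199 + t((x(-3, 0) - 6)*(-7 + 9), -13)) = sqrt(-199 - 6) = sqrt(-205) = I*sqrt(205)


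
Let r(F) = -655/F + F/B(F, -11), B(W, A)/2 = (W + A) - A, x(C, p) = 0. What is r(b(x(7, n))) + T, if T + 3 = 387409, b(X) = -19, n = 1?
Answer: 14722757/38 ≈ 3.8744e+5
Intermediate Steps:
B(W, A) = 2*W (B(W, A) = 2*((W + A) - A) = 2*((A + W) - A) = 2*W)
T = 387406 (T = -3 + 387409 = 387406)
r(F) = 1/2 - 655/F (r(F) = -655/F + F/((2*F)) = -655/F + F*(1/(2*F)) = -655/F + 1/2 = 1/2 - 655/F)
r(b(x(7, n))) + T = (1/2)*(-1310 - 19)/(-19) + 387406 = (1/2)*(-1/19)*(-1329) + 387406 = 1329/38 + 387406 = 14722757/38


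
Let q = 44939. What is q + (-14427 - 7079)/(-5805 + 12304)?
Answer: 292037055/6499 ≈ 44936.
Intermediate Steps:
q + (-14427 - 7079)/(-5805 + 12304) = 44939 + (-14427 - 7079)/(-5805 + 12304) = 44939 - 21506/6499 = 292037055/6499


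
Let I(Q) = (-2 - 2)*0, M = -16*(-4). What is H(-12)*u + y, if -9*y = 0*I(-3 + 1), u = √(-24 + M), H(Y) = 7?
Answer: 14*√10 ≈ 44.272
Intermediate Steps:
M = 64
u = 2*√10 (u = √(-24 + 64) = √40 = 2*√10 ≈ 6.3246)
I(Q) = 0 (I(Q) = -4*0 = 0)
y = 0 (y = -0*0 = -⅑*0 = 0)
H(-12)*u + y = 7*(2*√10) + 0 = 14*√10 + 0 = 14*√10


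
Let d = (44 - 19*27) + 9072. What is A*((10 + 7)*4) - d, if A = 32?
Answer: -6427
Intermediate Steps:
d = 8603 (d = (44 - 513) + 9072 = -469 + 9072 = 8603)
A*((10 + 7)*4) - d = 32*((10 + 7)*4) - 1*8603 = 32*(17*4) - 8603 = 32*68 - 8603 = 2176 - 8603 = -6427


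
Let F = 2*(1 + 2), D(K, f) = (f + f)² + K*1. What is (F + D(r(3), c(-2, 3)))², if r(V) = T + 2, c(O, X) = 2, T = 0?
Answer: 576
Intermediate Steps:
r(V) = 2 (r(V) = 0 + 2 = 2)
D(K, f) = K + 4*f² (D(K, f) = (2*f)² + K = 4*f² + K = K + 4*f²)
F = 6 (F = 2*3 = 6)
(F + D(r(3), c(-2, 3)))² = (6 + (2 + 4*2²))² = (6 + (2 + 4*4))² = (6 + (2 + 16))² = (6 + 18)² = 24² = 576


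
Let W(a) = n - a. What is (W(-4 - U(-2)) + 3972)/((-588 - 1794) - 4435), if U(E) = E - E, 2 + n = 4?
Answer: -234/401 ≈ -0.58354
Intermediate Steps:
n = 2 (n = -2 + 4 = 2)
U(E) = 0
W(a) = 2 - a
(W(-4 - U(-2)) + 3972)/((-588 - 1794) - 4435) = ((2 - (-4 - 1*0)) + 3972)/((-588 - 1794) - 4435) = ((2 - (-4 + 0)) + 3972)/(-2382 - 4435) = ((2 - 1*(-4)) + 3972)/(-6817) = ((2 + 4) + 3972)*(-1/6817) = (6 + 3972)*(-1/6817) = 3978*(-1/6817) = -234/401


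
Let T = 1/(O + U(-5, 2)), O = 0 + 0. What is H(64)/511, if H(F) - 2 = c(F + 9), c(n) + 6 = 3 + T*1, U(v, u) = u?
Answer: -1/1022 ≈ -0.00097847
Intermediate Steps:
O = 0
T = ½ (T = 1/(0 + 2) = 1/2 = ½ ≈ 0.50000)
c(n) = -5/2 (c(n) = -6 + (3 + (½)*1) = -6 + (3 + ½) = -6 + 7/2 = -5/2)
H(F) = -½ (H(F) = 2 - 5/2 = -½)
H(64)/511 = -½/511 = -½*1/511 = -1/1022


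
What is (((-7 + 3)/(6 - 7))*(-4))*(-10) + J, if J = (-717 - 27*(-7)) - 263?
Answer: -631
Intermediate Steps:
J = -791 (J = (-717 + 189) - 263 = -528 - 263 = -791)
(((-7 + 3)/(6 - 7))*(-4))*(-10) + J = (((-7 + 3)/(6 - 7))*(-4))*(-10) - 791 = (-4/(-1)*(-4))*(-10) - 791 = (-4*(-1)*(-4))*(-10) - 791 = (4*(-4))*(-10) - 791 = -16*(-10) - 791 = 160 - 791 = -631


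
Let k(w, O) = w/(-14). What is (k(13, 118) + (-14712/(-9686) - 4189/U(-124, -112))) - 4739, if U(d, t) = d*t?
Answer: -318723751103/67259584 ≈ -4738.7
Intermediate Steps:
k(w, O) = -w/14 (k(w, O) = w*(-1/14) = -w/14)
(k(13, 118) + (-14712/(-9686) - 4189/U(-124, -112))) - 4739 = (-1/14*13 + (-14712/(-9686) - 4189/((-124*(-112))))) - 4739 = (-13/14 + (-14712*(-1/9686) - 4189/13888)) - 4739 = (-13/14 + (7356/4843 - 4189*1/13888)) - 4739 = (-13/14 + (7356/4843 - 4189/13888)) - 4739 = (-13/14 + 81872801/67259584) - 4739 = 19417473/67259584 - 4739 = -318723751103/67259584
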